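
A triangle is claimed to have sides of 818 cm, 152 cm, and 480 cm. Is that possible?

The longest side is 818, but the other two sum to only 632.
632 < 818, so the triangle inequality fails.

No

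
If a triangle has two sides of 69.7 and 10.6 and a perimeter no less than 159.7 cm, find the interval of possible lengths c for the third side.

Triangle inequality alone gives 59.1 < c < 80.3.
The perimeter condition gives c ≥ 159.7 − 69.7 − 10.6 = 79.4.
Intersecting the two: 79.4 ≤ c < 80.3.

79.4 ≤ c < 80.3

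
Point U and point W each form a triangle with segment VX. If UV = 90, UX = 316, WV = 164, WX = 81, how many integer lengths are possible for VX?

From triangle UVX: 226 < VX < 406.
From triangle WVX: 83 < VX < 245.
Intersection: 226 < VX < 245, so integers 227 through 244: 18 values.

18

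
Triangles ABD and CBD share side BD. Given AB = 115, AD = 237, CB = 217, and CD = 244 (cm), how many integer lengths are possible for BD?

From triangle ABD: 122 < BD < 352.
From triangle CBD: 27 < BD < 461.
Intersection: 122 < BD < 352, so integers 123 through 351: 229 values.

229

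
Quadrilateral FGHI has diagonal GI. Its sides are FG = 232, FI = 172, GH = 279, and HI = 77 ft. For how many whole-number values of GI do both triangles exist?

From triangle FGI: 60 < GI < 404.
From triangle HGI: 202 < GI < 356.
Intersection: 202 < GI < 356, so integers 203 through 355: 153 values.

153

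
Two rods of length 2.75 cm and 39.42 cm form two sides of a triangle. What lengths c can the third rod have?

36.67 < c < 42.17

By the triangle inequality, c must be less than 2.75 + 39.42 = 42.17 and greater than |2.75 − 39.42| = 36.67.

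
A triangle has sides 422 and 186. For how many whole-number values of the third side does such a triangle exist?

371

The third side lies in the open interval (236, 608).
Integers from 237 to 607 inclusive: 607 − 237 + 1 = 371.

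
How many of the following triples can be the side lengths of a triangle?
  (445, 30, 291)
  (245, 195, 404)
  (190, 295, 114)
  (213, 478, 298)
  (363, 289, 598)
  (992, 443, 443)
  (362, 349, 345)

(30,291,445): 30+291 ≤ 445 → not valid
(195,245,404): 195+245 > 404 → valid
(114,190,295): 114+190 > 295 → valid
(213,298,478): 213+298 > 478 → valid
(289,363,598): 289+363 > 598 → valid
(443,443,992): 443+443 ≤ 992 → not valid
(345,349,362): 345+349 > 362 → valid
5 of the 7 triples form a triangle.

5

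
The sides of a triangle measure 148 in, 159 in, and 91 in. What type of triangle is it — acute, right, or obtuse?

acute

Compare the square of the longest side to the sum of squares of the other two: 91² + 148² = 30185 > 25281 = 159².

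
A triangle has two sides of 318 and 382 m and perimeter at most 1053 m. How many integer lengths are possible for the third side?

289

Triangle inequality: 64 < x < 700. Perimeter ≤ 1053 gives x ≤ 1053 − 318 − 382 = 353.
So 64 < x ≤ 353; integers 65 through 353: 289 values.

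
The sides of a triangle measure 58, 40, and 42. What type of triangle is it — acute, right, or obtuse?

Compare the square of the longest side to the sum of squares of the other two: 40² + 42² = 3364 = 58².

right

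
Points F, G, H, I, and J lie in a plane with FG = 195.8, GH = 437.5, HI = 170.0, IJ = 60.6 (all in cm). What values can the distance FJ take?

11.1 ≤ FJ ≤ 863.9 cm

The maximum is all hops collinear in one direction: 195.8 + 437.5 + 170.0 + 60.6 = 863.9.
The longest hop is 437.5; the others sum to 426.4. Folding the others back against it leaves at least 437.5 − 426.4 = 11.1.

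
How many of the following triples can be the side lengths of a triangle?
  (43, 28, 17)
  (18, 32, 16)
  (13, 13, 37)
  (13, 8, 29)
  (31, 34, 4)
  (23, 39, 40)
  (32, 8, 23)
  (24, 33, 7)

4

(17,28,43): 17+28 > 43 → valid
(16,18,32): 16+18 > 32 → valid
(13,13,37): 13+13 ≤ 37 → not valid
(8,13,29): 8+13 ≤ 29 → not valid
(4,31,34): 4+31 > 34 → valid
(23,39,40): 23+39 > 40 → valid
(8,23,32): 8+23 ≤ 32 → not valid
(7,24,33): 7+24 ≤ 33 → not valid
4 of the 8 triples form a triangle.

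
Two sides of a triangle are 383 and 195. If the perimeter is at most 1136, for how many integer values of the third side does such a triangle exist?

370

Triangle inequality: 188 < x < 578. Perimeter ≤ 1136 gives x ≤ 1136 − 383 − 195 = 558.
So 188 < x ≤ 558; integers 189 through 558: 370 values.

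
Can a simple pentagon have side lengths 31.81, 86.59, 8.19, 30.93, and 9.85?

For a pentagon, each side must be shorter than the sum of the others.
Here the longest side is 86.59, but the remaining 4 sides sum to only 80.78.

No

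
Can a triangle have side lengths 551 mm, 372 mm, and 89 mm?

The longest side is 551, but the other two sum to only 461.
461 < 551, so the triangle inequality fails.

No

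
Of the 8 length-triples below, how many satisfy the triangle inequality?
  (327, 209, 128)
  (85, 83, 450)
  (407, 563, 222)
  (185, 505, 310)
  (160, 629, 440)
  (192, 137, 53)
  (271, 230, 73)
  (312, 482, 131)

3

(128,209,327): 128+209 > 327 → valid
(83,85,450): 83+85 ≤ 450 → not valid
(222,407,563): 222+407 > 563 → valid
(185,310,505): 185+310 ≤ 505 → not valid
(160,440,629): 160+440 ≤ 629 → not valid
(53,137,192): 53+137 ≤ 192 → not valid
(73,230,271): 73+230 > 271 → valid
(131,312,482): 131+312 ≤ 482 → not valid
3 of the 8 triples form a triangle.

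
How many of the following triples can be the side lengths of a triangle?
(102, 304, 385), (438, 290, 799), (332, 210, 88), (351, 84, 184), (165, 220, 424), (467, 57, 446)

(102,304,385): 102+304 > 385 → valid
(290,438,799): 290+438 ≤ 799 → not valid
(88,210,332): 88+210 ≤ 332 → not valid
(84,184,351): 84+184 ≤ 351 → not valid
(165,220,424): 165+220 ≤ 424 → not valid
(57,446,467): 57+446 > 467 → valid
2 of the 6 triples form a triangle.

2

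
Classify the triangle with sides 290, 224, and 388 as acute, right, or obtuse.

Compare the square of the longest side to the sum of squares of the other two: 224² + 290² = 134276 < 150544 = 388².

obtuse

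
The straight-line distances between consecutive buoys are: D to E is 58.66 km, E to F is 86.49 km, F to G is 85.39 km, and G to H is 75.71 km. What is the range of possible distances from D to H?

The maximum is all hops collinear in one direction: 58.66 + 86.49 + 85.39 + 75.71 = 306.25.
The longest hop is 86.49; the others sum to 219.76. Since 86.49 ≤ 219.76, the path can fold back on itself completely, so the minimum distance is 0.

0 ≤ DH ≤ 306.25 km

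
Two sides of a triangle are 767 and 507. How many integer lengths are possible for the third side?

1013

The third side lies in the open interval (260, 1274).
Integers from 261 to 1273 inclusive: 1273 − 261 + 1 = 1013.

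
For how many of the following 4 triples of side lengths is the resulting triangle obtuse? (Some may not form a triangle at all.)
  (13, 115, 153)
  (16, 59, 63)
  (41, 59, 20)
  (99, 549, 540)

(13,115,153): 13+115 ≤ 153, not a triangle
(16,59,63): 16²+59² = 3737 < 3969 = 63² → obtuse
(41,59,20): 20²+41² = 2081 < 3481 = 59² → obtuse
(99,549,540): 99²+540² = 301401 = 549² → right
2 of the 4 are obtuse.

2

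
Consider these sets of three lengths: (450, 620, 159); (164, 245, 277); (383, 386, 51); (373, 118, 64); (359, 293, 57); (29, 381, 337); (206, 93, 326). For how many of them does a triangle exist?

2

(159,450,620): 159+450 ≤ 620 → not valid
(164,245,277): 164+245 > 277 → valid
(51,383,386): 51+383 > 386 → valid
(64,118,373): 64+118 ≤ 373 → not valid
(57,293,359): 57+293 ≤ 359 → not valid
(29,337,381): 29+337 ≤ 381 → not valid
(93,206,326): 93+206 ≤ 326 → not valid
2 of the 7 triples form a triangle.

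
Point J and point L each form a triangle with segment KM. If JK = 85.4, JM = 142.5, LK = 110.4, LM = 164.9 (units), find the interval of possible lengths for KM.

57.1 < KM < 227.9

From triangle JKM: |85.4 − 142.5| < KM < 85.4 + 142.5, i.e. 57.1 < KM < 227.9.
From triangle LKM: 54.5 < KM < 275.3.
Both must hold, so KM lies in the intersection.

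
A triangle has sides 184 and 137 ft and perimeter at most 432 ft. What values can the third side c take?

Triangle inequality alone gives 47 < c < 321.
The perimeter condition gives c ≤ 432 − 184 − 137 = 111.
Intersecting the two: 47 < c ≤ 111.

47 < c ≤ 111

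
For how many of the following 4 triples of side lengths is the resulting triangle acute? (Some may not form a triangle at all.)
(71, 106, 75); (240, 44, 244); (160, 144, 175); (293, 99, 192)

(71,106,75): 71²+75² = 10666 < 11236 = 106² → obtuse
(240,44,244): 44²+240² = 59536 = 244² → right
(160,144,175): 144²+160² = 46336 > 30625 = 175² → acute
(293,99,192): 99+192 ≤ 293, not a triangle
1 of the 4 is acute.

1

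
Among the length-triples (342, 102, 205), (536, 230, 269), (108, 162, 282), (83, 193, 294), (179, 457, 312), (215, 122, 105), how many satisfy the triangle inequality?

2

(102,205,342): 102+205 ≤ 342 → not valid
(230,269,536): 230+269 ≤ 536 → not valid
(108,162,282): 108+162 ≤ 282 → not valid
(83,193,294): 83+193 ≤ 294 → not valid
(179,312,457): 179+312 > 457 → valid
(105,122,215): 105+122 > 215 → valid
2 of the 6 triples form a triangle.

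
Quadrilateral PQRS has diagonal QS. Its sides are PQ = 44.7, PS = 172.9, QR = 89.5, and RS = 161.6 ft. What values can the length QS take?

From triangle PQS: |44.7 − 172.9| < QS < 44.7 + 172.9, i.e. 128.2 < QS < 217.6.
From triangle RQS: 72.1 < QS < 251.1.
Both must hold, so QS lies in the intersection.

128.2 < QS < 217.6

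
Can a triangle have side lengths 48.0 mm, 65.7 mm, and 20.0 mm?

Yes

The longest side is 65.7, and the other two sum to 68.0.
Since 68.0 > 65.7, the triangle inequality holds.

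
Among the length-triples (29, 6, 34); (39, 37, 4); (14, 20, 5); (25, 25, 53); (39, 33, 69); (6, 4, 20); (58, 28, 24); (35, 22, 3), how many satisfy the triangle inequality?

(6,29,34): 6+29 > 34 → valid
(4,37,39): 4+37 > 39 → valid
(5,14,20): 5+14 ≤ 20 → not valid
(25,25,53): 25+25 ≤ 53 → not valid
(33,39,69): 33+39 > 69 → valid
(4,6,20): 4+6 ≤ 20 → not valid
(24,28,58): 24+28 ≤ 58 → not valid
(3,22,35): 3+22 ≤ 35 → not valid
3 of the 8 triples form a triangle.

3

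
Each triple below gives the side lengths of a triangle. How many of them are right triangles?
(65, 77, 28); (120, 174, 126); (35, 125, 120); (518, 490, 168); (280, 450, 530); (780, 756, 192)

5

(65,77,28): 28²+65² = 5009 < 5929 = 77² → obtuse
(120,174,126): 120²+126² = 30276 = 174² → right
(35,125,120): 35²+120² = 15625 = 125² → right
(518,490,168): 168²+490² = 268324 = 518² → right
(280,450,530): 280²+450² = 280900 = 530² → right
(780,756,192): 192²+756² = 608400 = 780² → right
5 of the 6 are right.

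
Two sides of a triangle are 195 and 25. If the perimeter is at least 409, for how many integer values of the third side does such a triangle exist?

31

Triangle inequality: 170 < x < 220. Perimeter ≥ 409 gives x ≥ 409 − 195 − 25 = 189.
So 189 ≤ x < 220; integers 189 through 219: 31 values.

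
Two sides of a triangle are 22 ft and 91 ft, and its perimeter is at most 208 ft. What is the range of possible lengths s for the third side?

69 < s ≤ 95

Triangle inequality alone gives 69 < s < 113.
The perimeter condition gives s ≤ 208 − 22 − 91 = 95.
Intersecting the two: 69 < s ≤ 95.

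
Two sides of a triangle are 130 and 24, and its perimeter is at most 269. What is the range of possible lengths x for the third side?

Triangle inequality alone gives 106 < x < 154.
The perimeter condition gives x ≤ 269 − 130 − 24 = 115.
Intersecting the two: 106 < x ≤ 115.

106 < x ≤ 115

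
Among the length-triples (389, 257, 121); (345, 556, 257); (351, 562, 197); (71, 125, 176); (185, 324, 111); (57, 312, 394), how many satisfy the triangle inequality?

(121,257,389): 121+257 ≤ 389 → not valid
(257,345,556): 257+345 > 556 → valid
(197,351,562): 197+351 ≤ 562 → not valid
(71,125,176): 71+125 > 176 → valid
(111,185,324): 111+185 ≤ 324 → not valid
(57,312,394): 57+312 ≤ 394 → not valid
2 of the 6 triples form a triangle.

2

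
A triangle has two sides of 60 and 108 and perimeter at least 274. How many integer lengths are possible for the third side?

62

Triangle inequality: 48 < x < 168. Perimeter ≥ 274 gives x ≥ 274 − 60 − 108 = 106.
So 106 ≤ x < 168; integers 106 through 167: 62 values.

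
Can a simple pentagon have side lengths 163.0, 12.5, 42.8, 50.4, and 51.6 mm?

For a pentagon, each side must be shorter than the sum of the others.
Here the longest side is 163.0, but the remaining 4 sides sum to only 157.3.

No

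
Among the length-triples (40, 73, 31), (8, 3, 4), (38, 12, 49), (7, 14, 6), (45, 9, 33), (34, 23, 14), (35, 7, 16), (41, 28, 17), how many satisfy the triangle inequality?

(31,40,73): 31+40 ≤ 73 → not valid
(3,4,8): 3+4 ≤ 8 → not valid
(12,38,49): 12+38 > 49 → valid
(6,7,14): 6+7 ≤ 14 → not valid
(9,33,45): 9+33 ≤ 45 → not valid
(14,23,34): 14+23 > 34 → valid
(7,16,35): 7+16 ≤ 35 → not valid
(17,28,41): 17+28 > 41 → valid
3 of the 8 triples form a triangle.

3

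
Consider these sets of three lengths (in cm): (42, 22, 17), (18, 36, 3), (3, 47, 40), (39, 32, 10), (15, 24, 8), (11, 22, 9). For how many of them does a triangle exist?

1

(17,22,42): 17+22 ≤ 42 → not valid
(3,18,36): 3+18 ≤ 36 → not valid
(3,40,47): 3+40 ≤ 47 → not valid
(10,32,39): 10+32 > 39 → valid
(8,15,24): 8+15 ≤ 24 → not valid
(9,11,22): 9+11 ≤ 22 → not valid
1 of the 6 triples forms a triangle.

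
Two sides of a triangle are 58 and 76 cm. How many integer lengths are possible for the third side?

115

The third side lies in the open interval (18, 134).
Integers from 19 to 133 inclusive: 133 − 19 + 1 = 115.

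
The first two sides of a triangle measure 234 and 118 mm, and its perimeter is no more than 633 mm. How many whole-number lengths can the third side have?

165

Triangle inequality: 116 < x < 352. Perimeter ≤ 633 gives x ≤ 633 − 234 − 118 = 281.
So 116 < x ≤ 281; integers 117 through 281: 165 values.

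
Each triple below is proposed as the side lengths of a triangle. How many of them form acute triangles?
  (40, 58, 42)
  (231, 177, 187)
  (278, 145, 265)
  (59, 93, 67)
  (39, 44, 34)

3

(40,58,42): 40²+42² = 3364 = 58² → right
(231,177,187): 177²+187² = 66298 > 53361 = 231² → acute
(278,145,265): 145²+265² = 91250 > 77284 = 278² → acute
(59,93,67): 59²+67² = 7970 < 8649 = 93² → obtuse
(39,44,34): 34²+39² = 2677 > 1936 = 44² → acute
3 of the 5 are acute.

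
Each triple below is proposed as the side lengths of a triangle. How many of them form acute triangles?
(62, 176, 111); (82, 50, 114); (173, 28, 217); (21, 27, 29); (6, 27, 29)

1

(62,176,111): 62+111 ≤ 176, not a triangle
(82,50,114): 50²+82² = 9224 < 12996 = 114² → obtuse
(173,28,217): 28+173 ≤ 217, not a triangle
(21,27,29): 21²+27² = 1170 > 841 = 29² → acute
(6,27,29): 6²+27² = 765 < 841 = 29² → obtuse
1 of the 5 is acute.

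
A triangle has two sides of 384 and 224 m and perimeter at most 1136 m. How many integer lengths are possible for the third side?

368

Triangle inequality: 160 < x < 608. Perimeter ≤ 1136 gives x ≤ 1136 − 384 − 224 = 528.
So 160 < x ≤ 528; integers 161 through 528: 368 values.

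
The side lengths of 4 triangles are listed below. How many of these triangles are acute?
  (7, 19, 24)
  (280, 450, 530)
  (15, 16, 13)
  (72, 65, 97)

(7,19,24): 7²+19² = 410 < 576 = 24² → obtuse
(280,450,530): 280²+450² = 280900 = 530² → right
(15,16,13): 13²+15² = 394 > 256 = 16² → acute
(72,65,97): 65²+72² = 9409 = 97² → right
1 of the 4 is acute.

1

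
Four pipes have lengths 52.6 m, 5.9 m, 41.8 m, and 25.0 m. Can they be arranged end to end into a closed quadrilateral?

Yes

A quadrilateral exists iff every side is shorter than the sum of the others — equivalently, the longest side is less than the sum of the rest.
Longest side 52.6 < 72.7 (sum of the remaining 3), so yes.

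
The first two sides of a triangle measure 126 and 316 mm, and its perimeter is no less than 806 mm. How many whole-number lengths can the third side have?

78

Triangle inequality: 190 < x < 442. Perimeter ≥ 806 gives x ≥ 806 − 126 − 316 = 364.
So 364 ≤ x < 442; integers 364 through 441: 78 values.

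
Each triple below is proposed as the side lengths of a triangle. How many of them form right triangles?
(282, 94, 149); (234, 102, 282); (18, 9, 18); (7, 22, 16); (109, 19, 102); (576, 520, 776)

(282,94,149): 94+149 ≤ 282, not a triangle
(234,102,282): 102²+234² = 65160 < 79524 = 282² → obtuse
(18,9,18): 9²+18² = 405 > 324 = 18² → acute
(7,22,16): 7²+16² = 305 < 484 = 22² → obtuse
(109,19,102): 19²+102² = 10765 < 11881 = 109² → obtuse
(576,520,776): 520²+576² = 602176 = 776² → right
1 of the 6 is right.

1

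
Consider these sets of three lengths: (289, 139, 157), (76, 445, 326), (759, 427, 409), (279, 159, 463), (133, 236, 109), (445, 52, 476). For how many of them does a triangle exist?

4

(139,157,289): 139+157 > 289 → valid
(76,326,445): 76+326 ≤ 445 → not valid
(409,427,759): 409+427 > 759 → valid
(159,279,463): 159+279 ≤ 463 → not valid
(109,133,236): 109+133 > 236 → valid
(52,445,476): 52+445 > 476 → valid
4 of the 6 triples form a triangle.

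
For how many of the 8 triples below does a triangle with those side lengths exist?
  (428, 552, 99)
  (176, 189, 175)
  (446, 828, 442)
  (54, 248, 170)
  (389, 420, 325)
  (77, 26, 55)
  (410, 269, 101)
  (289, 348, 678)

4

(99,428,552): 99+428 ≤ 552 → not valid
(175,176,189): 175+176 > 189 → valid
(442,446,828): 442+446 > 828 → valid
(54,170,248): 54+170 ≤ 248 → not valid
(325,389,420): 325+389 > 420 → valid
(26,55,77): 26+55 > 77 → valid
(101,269,410): 101+269 ≤ 410 → not valid
(289,348,678): 289+348 ≤ 678 → not valid
4 of the 8 triples form a triangle.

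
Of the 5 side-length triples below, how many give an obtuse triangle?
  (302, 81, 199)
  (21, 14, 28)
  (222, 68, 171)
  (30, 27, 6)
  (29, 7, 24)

4

(302,81,199): 81+199 ≤ 302, not a triangle
(21,14,28): 14²+21² = 637 < 784 = 28² → obtuse
(222,68,171): 68²+171² = 33865 < 49284 = 222² → obtuse
(30,27,6): 6²+27² = 765 < 900 = 30² → obtuse
(29,7,24): 7²+24² = 625 < 841 = 29² → obtuse
4 of the 5 are obtuse.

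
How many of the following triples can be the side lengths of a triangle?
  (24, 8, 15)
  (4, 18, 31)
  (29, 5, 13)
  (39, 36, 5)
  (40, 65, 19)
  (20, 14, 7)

2

(8,15,24): 8+15 ≤ 24 → not valid
(4,18,31): 4+18 ≤ 31 → not valid
(5,13,29): 5+13 ≤ 29 → not valid
(5,36,39): 5+36 > 39 → valid
(19,40,65): 19+40 ≤ 65 → not valid
(7,14,20): 7+14 > 20 → valid
2 of the 6 triples form a triangle.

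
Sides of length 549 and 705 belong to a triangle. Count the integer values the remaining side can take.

The third side lies in the open interval (156, 1254).
Integers from 157 to 1253 inclusive: 1253 − 157 + 1 = 1097.

1097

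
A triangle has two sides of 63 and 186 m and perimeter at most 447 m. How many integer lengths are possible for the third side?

75

Triangle inequality: 123 < x < 249. Perimeter ≤ 447 gives x ≤ 447 − 63 − 186 = 198.
So 123 < x ≤ 198; integers 124 through 198: 75 values.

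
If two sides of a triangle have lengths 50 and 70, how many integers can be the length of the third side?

99

The third side lies in the open interval (20, 120).
Integers from 21 to 119 inclusive: 119 − 21 + 1 = 99.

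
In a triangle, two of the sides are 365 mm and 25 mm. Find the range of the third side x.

By the triangle inequality, x must be less than 365 + 25 = 390 and greater than |365 − 25| = 340.

340 < x < 390 (mm)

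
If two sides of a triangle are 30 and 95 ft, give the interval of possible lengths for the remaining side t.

By the triangle inequality, t must be less than 30 + 95 = 125 and greater than |30 − 95| = 65.

65 < t < 125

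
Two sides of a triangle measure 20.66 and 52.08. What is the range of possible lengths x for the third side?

By the triangle inequality, x must be less than 20.66 + 52.08 = 72.74 and greater than |20.66 − 52.08| = 31.42.

31.42 < x < 72.74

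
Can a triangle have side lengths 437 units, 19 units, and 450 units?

The longest side is 450, and the other two sum to 456.
Since 456 > 450, the triangle inequality holds.

Yes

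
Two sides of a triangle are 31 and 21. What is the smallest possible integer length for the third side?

11

The third side must be strictly greater than |31 − 21| = 10.
The smallest integer above 10 is 11.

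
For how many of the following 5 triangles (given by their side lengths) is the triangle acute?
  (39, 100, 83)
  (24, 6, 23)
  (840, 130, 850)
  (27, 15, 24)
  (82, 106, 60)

1

(39,100,83): 39²+83² = 8410 < 10000 = 100² → obtuse
(24,6,23): 6²+23² = 565 < 576 = 24² → obtuse
(840,130,850): 130²+840² = 722500 = 850² → right
(27,15,24): 15²+24² = 801 > 729 = 27² → acute
(82,106,60): 60²+82² = 10324 < 11236 = 106² → obtuse
1 of the 5 is acute.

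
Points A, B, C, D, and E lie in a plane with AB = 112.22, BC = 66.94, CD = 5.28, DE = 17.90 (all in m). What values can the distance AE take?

The maximum is all hops collinear in one direction: 112.22 + 66.94 + 5.28 + 17.90 = 202.34.
The longest hop is 112.22; the others sum to 90.12. Folding the others back against it leaves at least 112.22 − 90.12 = 22.10.

22.10 ≤ AE ≤ 202.34 m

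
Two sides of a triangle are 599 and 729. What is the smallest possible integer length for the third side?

The third side must be strictly greater than |599 − 729| = 130.
The smallest integer above 130 is 131.

131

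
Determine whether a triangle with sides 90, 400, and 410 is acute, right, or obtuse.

right

Compare the square of the longest side to the sum of squares of the other two: 90² + 400² = 168100 = 410².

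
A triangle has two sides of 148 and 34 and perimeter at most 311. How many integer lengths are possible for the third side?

15

Triangle inequality: 114 < x < 182. Perimeter ≤ 311 gives x ≤ 311 − 148 − 34 = 129.
So 114 < x ≤ 129; integers 115 through 129: 15 values.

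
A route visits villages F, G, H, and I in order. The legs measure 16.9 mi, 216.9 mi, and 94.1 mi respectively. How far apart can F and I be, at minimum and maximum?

The maximum is all hops collinear in one direction: 16.9 + 216.9 + 94.1 = 327.9.
The longest hop is 216.9; the others sum to 111.0. Folding the others back against it leaves at least 216.9 − 111.0 = 105.9.

105.9 ≤ FI ≤ 327.9 mi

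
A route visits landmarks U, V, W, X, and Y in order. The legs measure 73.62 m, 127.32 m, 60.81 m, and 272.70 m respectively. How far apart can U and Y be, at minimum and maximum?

10.95 ≤ UY ≤ 534.45 m

The maximum is all hops collinear in one direction: 73.62 + 127.32 + 60.81 + 272.70 = 534.45.
The longest hop is 272.70; the others sum to 261.75. Folding the others back against it leaves at least 272.70 − 261.75 = 10.95.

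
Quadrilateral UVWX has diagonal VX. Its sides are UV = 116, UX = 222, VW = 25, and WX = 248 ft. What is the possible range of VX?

From triangle UVX: |116 − 222| < VX < 116 + 222, i.e. 106 < VX < 338.
From triangle WVX: 223 < VX < 273.
Both must hold, so VX lies in the intersection.

223 < VX < 273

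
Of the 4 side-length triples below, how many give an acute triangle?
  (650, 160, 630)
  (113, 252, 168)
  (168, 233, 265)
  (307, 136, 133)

(650,160,630): 160²+630² = 422500 = 650² → right
(113,252,168): 113²+168² = 40993 < 63504 = 252² → obtuse
(168,233,265): 168²+233² = 82513 > 70225 = 265² → acute
(307,136,133): 133+136 ≤ 307, not a triangle
1 of the 4 is acute.

1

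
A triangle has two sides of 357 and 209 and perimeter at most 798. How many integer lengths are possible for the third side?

84

Triangle inequality: 148 < x < 566. Perimeter ≤ 798 gives x ≤ 798 − 357 − 209 = 232.
So 148 < x ≤ 232; integers 149 through 232: 84 values.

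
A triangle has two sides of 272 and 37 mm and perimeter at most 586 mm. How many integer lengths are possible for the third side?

42

Triangle inequality: 235 < x < 309. Perimeter ≤ 586 gives x ≤ 586 − 272 − 37 = 277.
So 235 < x ≤ 277; integers 236 through 277: 42 values.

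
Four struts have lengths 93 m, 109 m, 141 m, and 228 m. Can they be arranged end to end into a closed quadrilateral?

A quadrilateral exists iff every side is shorter than the sum of the others — equivalently, the longest side is less than the sum of the rest.
Longest side 228 < 343 (sum of the remaining 3), so yes.

Yes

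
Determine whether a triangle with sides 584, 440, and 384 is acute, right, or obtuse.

right

Compare the square of the longest side to the sum of squares of the other two: 384² + 440² = 341056 = 584².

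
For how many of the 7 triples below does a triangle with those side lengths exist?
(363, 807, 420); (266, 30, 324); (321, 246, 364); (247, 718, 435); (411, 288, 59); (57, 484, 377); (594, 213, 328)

(363,420,807): 363+420 ≤ 807 → not valid
(30,266,324): 30+266 ≤ 324 → not valid
(246,321,364): 246+321 > 364 → valid
(247,435,718): 247+435 ≤ 718 → not valid
(59,288,411): 59+288 ≤ 411 → not valid
(57,377,484): 57+377 ≤ 484 → not valid
(213,328,594): 213+328 ≤ 594 → not valid
1 of the 7 triples forms a triangle.

1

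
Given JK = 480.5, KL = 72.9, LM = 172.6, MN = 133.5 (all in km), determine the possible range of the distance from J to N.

The maximum is all hops collinear in one direction: 480.5 + 72.9 + 172.6 + 133.5 = 859.5.
The longest hop is 480.5; the others sum to 379.0. Folding the others back against it leaves at least 480.5 − 379.0 = 101.5.

101.5 ≤ JN ≤ 859.5 km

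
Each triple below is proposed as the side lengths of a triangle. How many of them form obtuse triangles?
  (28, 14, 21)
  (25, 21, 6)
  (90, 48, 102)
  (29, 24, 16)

(28,14,21): 14²+21² = 637 < 784 = 28² → obtuse
(25,21,6): 6²+21² = 477 < 625 = 25² → obtuse
(90,48,102): 48²+90² = 10404 = 102² → right
(29,24,16): 16²+24² = 832 < 841 = 29² → obtuse
3 of the 4 are obtuse.

3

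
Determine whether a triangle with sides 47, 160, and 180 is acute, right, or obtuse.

Compare the square of the longest side to the sum of squares of the other two: 47² + 160² = 27809 < 32400 = 180².

obtuse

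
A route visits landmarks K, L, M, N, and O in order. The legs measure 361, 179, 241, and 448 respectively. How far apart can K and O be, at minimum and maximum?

0 ≤ KO ≤ 1229

The maximum is all hops collinear in one direction: 361 + 179 + 241 + 448 = 1229.
The longest hop is 448; the others sum to 781. Since 448 ≤ 781, the path can fold back on itself completely, so the minimum distance is 0.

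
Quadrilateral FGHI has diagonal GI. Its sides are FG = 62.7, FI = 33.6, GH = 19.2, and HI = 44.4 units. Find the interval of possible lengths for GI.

29.1 < GI < 63.6

From triangle FGI: |62.7 − 33.6| < GI < 62.7 + 33.6, i.e. 29.1 < GI < 96.3.
From triangle HGI: 25.2 < GI < 63.6.
Both must hold, so GI lies in the intersection.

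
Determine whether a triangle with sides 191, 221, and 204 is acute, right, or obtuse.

Compare the square of the longest side to the sum of squares of the other two: 191² + 204² = 78097 > 48841 = 221².

acute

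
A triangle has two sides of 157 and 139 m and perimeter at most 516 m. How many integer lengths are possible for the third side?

202

Triangle inequality: 18 < x < 296. Perimeter ≤ 516 gives x ≤ 516 − 157 − 139 = 220.
So 18 < x ≤ 220; integers 19 through 220: 202 values.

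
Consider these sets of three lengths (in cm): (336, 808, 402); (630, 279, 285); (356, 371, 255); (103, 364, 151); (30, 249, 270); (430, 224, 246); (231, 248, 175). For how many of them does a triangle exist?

4

(336,402,808): 336+402 ≤ 808 → not valid
(279,285,630): 279+285 ≤ 630 → not valid
(255,356,371): 255+356 > 371 → valid
(103,151,364): 103+151 ≤ 364 → not valid
(30,249,270): 30+249 > 270 → valid
(224,246,430): 224+246 > 430 → valid
(175,231,248): 175+231 > 248 → valid
4 of the 7 triples form a triangle.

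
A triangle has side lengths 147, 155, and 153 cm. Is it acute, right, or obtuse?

Compare the square of the longest side to the sum of squares of the other two: 147² + 153² = 45018 > 24025 = 155².

acute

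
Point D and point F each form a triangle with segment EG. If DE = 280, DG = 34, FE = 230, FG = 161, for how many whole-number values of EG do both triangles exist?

67

From triangle DEG: 246 < EG < 314.
From triangle FEG: 69 < EG < 391.
Intersection: 246 < EG < 314, so integers 247 through 313: 67 values.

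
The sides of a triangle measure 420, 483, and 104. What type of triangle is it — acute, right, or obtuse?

Compare the square of the longest side to the sum of squares of the other two: 104² + 420² = 187216 < 233289 = 483².

obtuse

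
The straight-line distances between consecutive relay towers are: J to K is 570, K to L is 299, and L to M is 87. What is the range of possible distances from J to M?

184 ≤ JM ≤ 956

The maximum is all hops collinear in one direction: 570 + 299 + 87 = 956.
The longest hop is 570; the others sum to 386. Folding the others back against it leaves at least 570 − 386 = 184.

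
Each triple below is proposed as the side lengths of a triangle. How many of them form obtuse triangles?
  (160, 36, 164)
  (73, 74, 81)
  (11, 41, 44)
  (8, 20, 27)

(160,36,164): 36²+160² = 26896 = 164² → right
(73,74,81): 73²+74² = 10805 > 6561 = 81² → acute
(11,41,44): 11²+41² = 1802 < 1936 = 44² → obtuse
(8,20,27): 8²+20² = 464 < 729 = 27² → obtuse
2 of the 4 are obtuse.

2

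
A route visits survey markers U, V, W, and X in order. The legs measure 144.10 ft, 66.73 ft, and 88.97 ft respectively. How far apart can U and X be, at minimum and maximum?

The maximum is all hops collinear in one direction: 144.10 + 66.73 + 88.97 = 299.80.
The longest hop is 144.10; the others sum to 155.70. Since 144.10 ≤ 155.70, the path can fold back on itself completely, so the minimum distance is 0.

0 ≤ UX ≤ 299.80 ft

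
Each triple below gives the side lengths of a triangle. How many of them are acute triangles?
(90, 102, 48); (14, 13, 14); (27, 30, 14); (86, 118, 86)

3

(90,102,48): 48²+90² = 10404 = 102² → right
(14,13,14): 13²+14² = 365 > 196 = 14² → acute
(27,30,14): 14²+27² = 925 > 900 = 30² → acute
(86,118,86): 86²+86² = 14792 > 13924 = 118² → acute
3 of the 4 are acute.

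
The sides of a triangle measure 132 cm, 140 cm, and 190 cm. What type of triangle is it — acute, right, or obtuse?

Compare the square of the longest side to the sum of squares of the other two: 132² + 140² = 37024 > 36100 = 190².

acute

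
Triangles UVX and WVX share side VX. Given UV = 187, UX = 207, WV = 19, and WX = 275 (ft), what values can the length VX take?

256 < VX < 294

From triangle UVX: |187 − 207| < VX < 187 + 207, i.e. 20 < VX < 394.
From triangle WVX: 256 < VX < 294.
Both must hold, so VX lies in the intersection.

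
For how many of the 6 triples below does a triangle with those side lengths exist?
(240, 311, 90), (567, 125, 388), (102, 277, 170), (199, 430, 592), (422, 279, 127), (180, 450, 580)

(90,240,311): 90+240 > 311 → valid
(125,388,567): 125+388 ≤ 567 → not valid
(102,170,277): 102+170 ≤ 277 → not valid
(199,430,592): 199+430 > 592 → valid
(127,279,422): 127+279 ≤ 422 → not valid
(180,450,580): 180+450 > 580 → valid
3 of the 6 triples form a triangle.

3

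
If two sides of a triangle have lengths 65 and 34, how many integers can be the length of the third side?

67

The third side lies in the open interval (31, 99).
Integers from 32 to 98 inclusive: 98 − 32 + 1 = 67.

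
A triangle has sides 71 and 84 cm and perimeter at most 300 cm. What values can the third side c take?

Triangle inequality alone gives 13 < c < 155.
The perimeter condition gives c ≤ 300 − 71 − 84 = 145.
Intersecting the two: 13 < c ≤ 145.

13 < c ≤ 145 cm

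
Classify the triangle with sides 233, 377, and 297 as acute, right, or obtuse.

Compare the square of the longest side to the sum of squares of the other two: 233² + 297² = 142498 > 142129 = 377².

acute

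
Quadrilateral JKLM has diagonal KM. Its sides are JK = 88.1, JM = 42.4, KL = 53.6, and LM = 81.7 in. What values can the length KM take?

From triangle JKM: |88.1 − 42.4| < KM < 88.1 + 42.4, i.e. 45.7 < KM < 130.5.
From triangle LKM: 28.1 < KM < 135.3.
Both must hold, so KM lies in the intersection.

45.7 < KM < 130.5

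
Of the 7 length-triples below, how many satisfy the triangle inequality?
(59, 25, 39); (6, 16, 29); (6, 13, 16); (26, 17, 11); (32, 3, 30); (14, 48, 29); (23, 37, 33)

(25,39,59): 25+39 > 59 → valid
(6,16,29): 6+16 ≤ 29 → not valid
(6,13,16): 6+13 > 16 → valid
(11,17,26): 11+17 > 26 → valid
(3,30,32): 3+30 > 32 → valid
(14,29,48): 14+29 ≤ 48 → not valid
(23,33,37): 23+33 > 37 → valid
5 of the 7 triples form a triangle.

5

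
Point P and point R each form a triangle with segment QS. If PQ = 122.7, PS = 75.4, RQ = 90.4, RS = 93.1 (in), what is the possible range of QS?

47.3 < QS < 183.5

From triangle PQS: |122.7 − 75.4| < QS < 122.7 + 75.4, i.e. 47.3 < QS < 198.1.
From triangle RQS: 2.7 < QS < 183.5.
Both must hold, so QS lies in the intersection.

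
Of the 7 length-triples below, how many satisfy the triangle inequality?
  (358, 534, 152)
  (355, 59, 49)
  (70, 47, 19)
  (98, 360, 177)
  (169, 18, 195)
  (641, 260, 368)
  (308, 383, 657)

(152,358,534): 152+358 ≤ 534 → not valid
(49,59,355): 49+59 ≤ 355 → not valid
(19,47,70): 19+47 ≤ 70 → not valid
(98,177,360): 98+177 ≤ 360 → not valid
(18,169,195): 18+169 ≤ 195 → not valid
(260,368,641): 260+368 ≤ 641 → not valid
(308,383,657): 308+383 > 657 → valid
1 of the 7 triples forms a triangle.

1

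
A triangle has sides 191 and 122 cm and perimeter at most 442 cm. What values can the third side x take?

Triangle inequality alone gives 69 < x < 313.
The perimeter condition gives x ≤ 442 − 191 − 122 = 129.
Intersecting the two: 69 < x ≤ 129.

69 < x ≤ 129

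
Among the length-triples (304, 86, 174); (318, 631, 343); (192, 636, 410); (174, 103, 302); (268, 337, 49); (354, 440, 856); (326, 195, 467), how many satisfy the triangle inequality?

(86,174,304): 86+174 ≤ 304 → not valid
(318,343,631): 318+343 > 631 → valid
(192,410,636): 192+410 ≤ 636 → not valid
(103,174,302): 103+174 ≤ 302 → not valid
(49,268,337): 49+268 ≤ 337 → not valid
(354,440,856): 354+440 ≤ 856 → not valid
(195,326,467): 195+326 > 467 → valid
2 of the 7 triples form a triangle.

2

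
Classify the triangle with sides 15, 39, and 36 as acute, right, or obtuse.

right

Compare the square of the longest side to the sum of squares of the other two: 15² + 36² = 1521 = 39².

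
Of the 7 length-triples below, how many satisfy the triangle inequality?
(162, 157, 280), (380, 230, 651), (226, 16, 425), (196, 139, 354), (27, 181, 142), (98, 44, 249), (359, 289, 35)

(157,162,280): 157+162 > 280 → valid
(230,380,651): 230+380 ≤ 651 → not valid
(16,226,425): 16+226 ≤ 425 → not valid
(139,196,354): 139+196 ≤ 354 → not valid
(27,142,181): 27+142 ≤ 181 → not valid
(44,98,249): 44+98 ≤ 249 → not valid
(35,289,359): 35+289 ≤ 359 → not valid
1 of the 7 triples forms a triangle.

1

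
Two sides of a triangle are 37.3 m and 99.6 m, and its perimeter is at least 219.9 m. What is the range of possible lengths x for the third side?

Triangle inequality alone gives 62.3 < x < 136.9.
The perimeter condition gives x ≥ 219.9 − 37.3 − 99.6 = 83.0.
Intersecting the two: 83.0 ≤ x < 136.9.

83.0 ≤ x < 136.9 m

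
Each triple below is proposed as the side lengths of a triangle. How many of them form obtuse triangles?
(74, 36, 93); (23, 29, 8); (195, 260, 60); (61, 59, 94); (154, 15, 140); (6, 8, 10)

4

(74,36,93): 36²+74² = 6772 < 8649 = 93² → obtuse
(23,29,8): 8²+23² = 593 < 841 = 29² → obtuse
(195,260,60): 60+195 ≤ 260, not a triangle
(61,59,94): 59²+61² = 7202 < 8836 = 94² → obtuse
(154,15,140): 15²+140² = 19825 < 23716 = 154² → obtuse
(6,8,10): 6²+8² = 100 = 10² → right
4 of the 6 are obtuse.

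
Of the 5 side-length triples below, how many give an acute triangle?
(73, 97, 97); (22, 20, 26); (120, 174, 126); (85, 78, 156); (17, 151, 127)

2

(73,97,97): 73²+97² = 14738 > 9409 = 97² → acute
(22,20,26): 20²+22² = 884 > 676 = 26² → acute
(120,174,126): 120²+126² = 30276 = 174² → right
(85,78,156): 78²+85² = 13309 < 24336 = 156² → obtuse
(17,151,127): 17+127 ≤ 151, not a triangle
2 of the 5 are acute.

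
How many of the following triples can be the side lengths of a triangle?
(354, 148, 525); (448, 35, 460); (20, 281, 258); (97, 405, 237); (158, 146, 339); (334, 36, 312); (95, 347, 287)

(148,354,525): 148+354 ≤ 525 → not valid
(35,448,460): 35+448 > 460 → valid
(20,258,281): 20+258 ≤ 281 → not valid
(97,237,405): 97+237 ≤ 405 → not valid
(146,158,339): 146+158 ≤ 339 → not valid
(36,312,334): 36+312 > 334 → valid
(95,287,347): 95+287 > 347 → valid
3 of the 7 triples form a triangle.

3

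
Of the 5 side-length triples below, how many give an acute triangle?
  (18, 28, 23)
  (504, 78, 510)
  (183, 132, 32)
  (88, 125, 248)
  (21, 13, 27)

(18,28,23): 18²+23² = 853 > 784 = 28² → acute
(504,78,510): 78²+504² = 260100 = 510² → right
(183,132,32): 32+132 ≤ 183, not a triangle
(88,125,248): 88+125 ≤ 248, not a triangle
(21,13,27): 13²+21² = 610 < 729 = 27² → obtuse
1 of the 5 is acute.

1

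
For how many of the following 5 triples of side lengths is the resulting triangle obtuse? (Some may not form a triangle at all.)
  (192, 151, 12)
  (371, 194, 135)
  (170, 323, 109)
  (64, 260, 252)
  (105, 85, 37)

(192,151,12): 12+151 ≤ 192, not a triangle
(371,194,135): 135+194 ≤ 371, not a triangle
(170,323,109): 109+170 ≤ 323, not a triangle
(64,260,252): 64²+252² = 67600 = 260² → right
(105,85,37): 37²+85² = 8594 < 11025 = 105² → obtuse
1 of the 5 is obtuse.

1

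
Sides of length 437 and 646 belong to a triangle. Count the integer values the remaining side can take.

The third side lies in the open interval (209, 1083).
Integers from 210 to 1082 inclusive: 1082 − 210 + 1 = 873.

873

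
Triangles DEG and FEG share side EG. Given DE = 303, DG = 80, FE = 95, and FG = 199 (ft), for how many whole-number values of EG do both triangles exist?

70

From triangle DEG: 223 < EG < 383.
From triangle FEG: 104 < EG < 294.
Intersection: 223 < EG < 294, so integers 224 through 293: 70 values.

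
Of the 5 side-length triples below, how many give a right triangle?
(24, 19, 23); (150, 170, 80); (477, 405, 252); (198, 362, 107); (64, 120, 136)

3

(24,19,23): 19²+23² = 890 > 576 = 24² → acute
(150,170,80): 80²+150² = 28900 = 170² → right
(477,405,252): 252²+405² = 227529 = 477² → right
(198,362,107): 107+198 ≤ 362, not a triangle
(64,120,136): 64²+120² = 18496 = 136² → right
3 of the 5 are right.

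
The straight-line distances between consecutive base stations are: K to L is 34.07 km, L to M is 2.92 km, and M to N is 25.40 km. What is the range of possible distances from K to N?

The maximum is all hops collinear in one direction: 34.07 + 2.92 + 25.40 = 62.39.
The longest hop is 34.07; the others sum to 28.32. Folding the others back against it leaves at least 34.07 − 28.32 = 5.75.

5.75 ≤ KN ≤ 62.39 km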